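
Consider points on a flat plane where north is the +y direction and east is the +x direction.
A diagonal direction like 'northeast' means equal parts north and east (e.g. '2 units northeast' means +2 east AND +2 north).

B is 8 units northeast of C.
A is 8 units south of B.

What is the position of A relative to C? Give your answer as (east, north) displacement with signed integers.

Place C at the origin (east=0, north=0).
  B is 8 units northeast of C: delta (east=+8, north=+8); B at (east=8, north=8).
  A is 8 units south of B: delta (east=+0, north=-8); A at (east=8, north=0).
Therefore A relative to C: (east=8, north=0).

Answer: A is at (east=8, north=0) relative to C.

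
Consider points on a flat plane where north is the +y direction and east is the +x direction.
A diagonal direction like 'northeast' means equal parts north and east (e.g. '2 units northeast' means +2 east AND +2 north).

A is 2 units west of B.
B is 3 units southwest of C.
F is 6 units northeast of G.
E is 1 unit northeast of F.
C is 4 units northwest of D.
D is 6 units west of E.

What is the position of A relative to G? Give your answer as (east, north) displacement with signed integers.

Place G at the origin (east=0, north=0).
  F is 6 units northeast of G: delta (east=+6, north=+6); F at (east=6, north=6).
  E is 1 unit northeast of F: delta (east=+1, north=+1); E at (east=7, north=7).
  D is 6 units west of E: delta (east=-6, north=+0); D at (east=1, north=7).
  C is 4 units northwest of D: delta (east=-4, north=+4); C at (east=-3, north=11).
  B is 3 units southwest of C: delta (east=-3, north=-3); B at (east=-6, north=8).
  A is 2 units west of B: delta (east=-2, north=+0); A at (east=-8, north=8).
Therefore A relative to G: (east=-8, north=8).

Answer: A is at (east=-8, north=8) relative to G.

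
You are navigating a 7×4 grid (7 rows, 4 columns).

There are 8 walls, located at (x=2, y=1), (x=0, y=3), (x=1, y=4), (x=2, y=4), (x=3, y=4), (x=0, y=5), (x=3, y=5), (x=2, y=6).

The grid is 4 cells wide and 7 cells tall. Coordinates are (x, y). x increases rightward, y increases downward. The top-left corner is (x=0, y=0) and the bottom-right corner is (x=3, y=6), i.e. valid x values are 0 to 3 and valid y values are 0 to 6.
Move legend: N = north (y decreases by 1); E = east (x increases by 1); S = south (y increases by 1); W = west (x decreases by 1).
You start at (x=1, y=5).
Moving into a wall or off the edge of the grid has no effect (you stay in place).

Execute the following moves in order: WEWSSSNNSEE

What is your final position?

Start: (x=1, y=5)
  W (west): blocked, stay at (x=1, y=5)
  E (east): (x=1, y=5) -> (x=2, y=5)
  W (west): (x=2, y=5) -> (x=1, y=5)
  S (south): (x=1, y=5) -> (x=1, y=6)
  S (south): blocked, stay at (x=1, y=6)
  S (south): blocked, stay at (x=1, y=6)
  N (north): (x=1, y=6) -> (x=1, y=5)
  N (north): blocked, stay at (x=1, y=5)
  S (south): (x=1, y=5) -> (x=1, y=6)
  E (east): blocked, stay at (x=1, y=6)
  E (east): blocked, stay at (x=1, y=6)
Final: (x=1, y=6)

Answer: Final position: (x=1, y=6)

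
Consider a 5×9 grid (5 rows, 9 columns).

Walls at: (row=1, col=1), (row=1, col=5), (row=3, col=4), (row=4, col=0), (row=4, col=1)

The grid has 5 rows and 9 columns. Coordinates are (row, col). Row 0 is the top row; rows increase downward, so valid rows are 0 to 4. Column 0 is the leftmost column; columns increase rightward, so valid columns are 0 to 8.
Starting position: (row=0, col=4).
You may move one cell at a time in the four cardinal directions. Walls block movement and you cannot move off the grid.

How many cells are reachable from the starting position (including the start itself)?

Answer: Reachable cells: 40

Derivation:
BFS flood-fill from (row=0, col=4):
  Distance 0: (row=0, col=4)
  Distance 1: (row=0, col=3), (row=0, col=5), (row=1, col=4)
  Distance 2: (row=0, col=2), (row=0, col=6), (row=1, col=3), (row=2, col=4)
  Distance 3: (row=0, col=1), (row=0, col=7), (row=1, col=2), (row=1, col=6), (row=2, col=3), (row=2, col=5)
  Distance 4: (row=0, col=0), (row=0, col=8), (row=1, col=7), (row=2, col=2), (row=2, col=6), (row=3, col=3), (row=3, col=5)
  Distance 5: (row=1, col=0), (row=1, col=8), (row=2, col=1), (row=2, col=7), (row=3, col=2), (row=3, col=6), (row=4, col=3), (row=4, col=5)
  Distance 6: (row=2, col=0), (row=2, col=8), (row=3, col=1), (row=3, col=7), (row=4, col=2), (row=4, col=4), (row=4, col=6)
  Distance 7: (row=3, col=0), (row=3, col=8), (row=4, col=7)
  Distance 8: (row=4, col=8)
Total reachable: 40 (grid has 40 open cells total)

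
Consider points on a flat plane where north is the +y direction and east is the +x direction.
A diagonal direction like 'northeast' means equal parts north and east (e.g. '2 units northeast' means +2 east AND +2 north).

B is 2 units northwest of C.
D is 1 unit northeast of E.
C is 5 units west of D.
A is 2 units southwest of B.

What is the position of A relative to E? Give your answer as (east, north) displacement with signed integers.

Answer: A is at (east=-8, north=1) relative to E.

Derivation:
Place E at the origin (east=0, north=0).
  D is 1 unit northeast of E: delta (east=+1, north=+1); D at (east=1, north=1).
  C is 5 units west of D: delta (east=-5, north=+0); C at (east=-4, north=1).
  B is 2 units northwest of C: delta (east=-2, north=+2); B at (east=-6, north=3).
  A is 2 units southwest of B: delta (east=-2, north=-2); A at (east=-8, north=1).
Therefore A relative to E: (east=-8, north=1).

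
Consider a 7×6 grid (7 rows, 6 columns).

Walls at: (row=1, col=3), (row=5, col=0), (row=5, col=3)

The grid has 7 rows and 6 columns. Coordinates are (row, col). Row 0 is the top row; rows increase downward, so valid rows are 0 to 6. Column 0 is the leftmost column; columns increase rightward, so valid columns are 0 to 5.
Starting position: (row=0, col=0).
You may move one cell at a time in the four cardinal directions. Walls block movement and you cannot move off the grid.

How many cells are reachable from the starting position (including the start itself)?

Answer: Reachable cells: 39

Derivation:
BFS flood-fill from (row=0, col=0):
  Distance 0: (row=0, col=0)
  Distance 1: (row=0, col=1), (row=1, col=0)
  Distance 2: (row=0, col=2), (row=1, col=1), (row=2, col=0)
  Distance 3: (row=0, col=3), (row=1, col=2), (row=2, col=1), (row=3, col=0)
  Distance 4: (row=0, col=4), (row=2, col=2), (row=3, col=1), (row=4, col=0)
  Distance 5: (row=0, col=5), (row=1, col=4), (row=2, col=3), (row=3, col=2), (row=4, col=1)
  Distance 6: (row=1, col=5), (row=2, col=4), (row=3, col=3), (row=4, col=2), (row=5, col=1)
  Distance 7: (row=2, col=5), (row=3, col=4), (row=4, col=3), (row=5, col=2), (row=6, col=1)
  Distance 8: (row=3, col=5), (row=4, col=4), (row=6, col=0), (row=6, col=2)
  Distance 9: (row=4, col=5), (row=5, col=4), (row=6, col=3)
  Distance 10: (row=5, col=5), (row=6, col=4)
  Distance 11: (row=6, col=5)
Total reachable: 39 (grid has 39 open cells total)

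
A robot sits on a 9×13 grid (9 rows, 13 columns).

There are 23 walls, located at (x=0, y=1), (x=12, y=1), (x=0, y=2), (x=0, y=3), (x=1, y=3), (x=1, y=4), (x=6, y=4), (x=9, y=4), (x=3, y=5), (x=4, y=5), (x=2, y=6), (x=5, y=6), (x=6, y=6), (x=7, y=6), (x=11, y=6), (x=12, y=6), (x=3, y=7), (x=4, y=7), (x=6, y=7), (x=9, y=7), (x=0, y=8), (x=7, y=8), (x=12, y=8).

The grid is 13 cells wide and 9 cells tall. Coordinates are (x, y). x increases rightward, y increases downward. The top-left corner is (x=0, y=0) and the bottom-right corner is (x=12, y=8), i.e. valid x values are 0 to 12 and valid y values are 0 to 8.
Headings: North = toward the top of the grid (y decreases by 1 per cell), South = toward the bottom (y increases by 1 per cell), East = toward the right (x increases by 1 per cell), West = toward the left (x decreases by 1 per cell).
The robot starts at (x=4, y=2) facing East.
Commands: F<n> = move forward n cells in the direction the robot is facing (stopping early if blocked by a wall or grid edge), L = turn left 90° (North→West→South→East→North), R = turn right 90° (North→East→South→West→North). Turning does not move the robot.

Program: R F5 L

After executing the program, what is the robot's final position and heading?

Answer: Final position: (x=4, y=4), facing East

Derivation:
Start: (x=4, y=2), facing East
  R: turn right, now facing South
  F5: move forward 2/5 (blocked), now at (x=4, y=4)
  L: turn left, now facing East
Final: (x=4, y=4), facing East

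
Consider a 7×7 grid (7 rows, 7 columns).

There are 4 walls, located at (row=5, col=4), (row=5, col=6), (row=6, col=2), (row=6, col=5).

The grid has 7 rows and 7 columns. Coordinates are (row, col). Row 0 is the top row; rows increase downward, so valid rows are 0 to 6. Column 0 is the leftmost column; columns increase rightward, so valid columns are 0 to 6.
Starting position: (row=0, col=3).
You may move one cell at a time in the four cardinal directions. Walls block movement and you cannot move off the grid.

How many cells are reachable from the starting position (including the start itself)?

BFS flood-fill from (row=0, col=3):
  Distance 0: (row=0, col=3)
  Distance 1: (row=0, col=2), (row=0, col=4), (row=1, col=3)
  Distance 2: (row=0, col=1), (row=0, col=5), (row=1, col=2), (row=1, col=4), (row=2, col=3)
  Distance 3: (row=0, col=0), (row=0, col=6), (row=1, col=1), (row=1, col=5), (row=2, col=2), (row=2, col=4), (row=3, col=3)
  Distance 4: (row=1, col=0), (row=1, col=6), (row=2, col=1), (row=2, col=5), (row=3, col=2), (row=3, col=4), (row=4, col=3)
  Distance 5: (row=2, col=0), (row=2, col=6), (row=3, col=1), (row=3, col=5), (row=4, col=2), (row=4, col=4), (row=5, col=3)
  Distance 6: (row=3, col=0), (row=3, col=6), (row=4, col=1), (row=4, col=5), (row=5, col=2), (row=6, col=3)
  Distance 7: (row=4, col=0), (row=4, col=6), (row=5, col=1), (row=5, col=5), (row=6, col=4)
  Distance 8: (row=5, col=0), (row=6, col=1)
  Distance 9: (row=6, col=0)
Total reachable: 44 (grid has 45 open cells total)

Answer: Reachable cells: 44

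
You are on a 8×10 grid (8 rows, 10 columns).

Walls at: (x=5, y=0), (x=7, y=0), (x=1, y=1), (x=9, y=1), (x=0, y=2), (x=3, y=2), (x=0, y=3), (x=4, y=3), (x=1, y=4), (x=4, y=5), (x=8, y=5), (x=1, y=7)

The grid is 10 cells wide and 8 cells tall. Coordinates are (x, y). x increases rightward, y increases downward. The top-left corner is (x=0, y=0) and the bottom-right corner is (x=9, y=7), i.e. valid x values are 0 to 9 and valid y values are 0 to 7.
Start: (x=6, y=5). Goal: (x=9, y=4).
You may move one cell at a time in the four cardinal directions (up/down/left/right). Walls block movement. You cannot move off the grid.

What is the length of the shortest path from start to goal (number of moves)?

BFS from (x=6, y=5) until reaching (x=9, y=4):
  Distance 0: (x=6, y=5)
  Distance 1: (x=6, y=4), (x=5, y=5), (x=7, y=5), (x=6, y=6)
  Distance 2: (x=6, y=3), (x=5, y=4), (x=7, y=4), (x=5, y=6), (x=7, y=6), (x=6, y=7)
  Distance 3: (x=6, y=2), (x=5, y=3), (x=7, y=3), (x=4, y=4), (x=8, y=4), (x=4, y=6), (x=8, y=6), (x=5, y=7), (x=7, y=7)
  Distance 4: (x=6, y=1), (x=5, y=2), (x=7, y=2), (x=8, y=3), (x=3, y=4), (x=9, y=4), (x=3, y=6), (x=9, y=6), (x=4, y=7), (x=8, y=7)  <- goal reached here
One shortest path (4 moves): (x=6, y=5) -> (x=7, y=5) -> (x=7, y=4) -> (x=8, y=4) -> (x=9, y=4)

Answer: Shortest path length: 4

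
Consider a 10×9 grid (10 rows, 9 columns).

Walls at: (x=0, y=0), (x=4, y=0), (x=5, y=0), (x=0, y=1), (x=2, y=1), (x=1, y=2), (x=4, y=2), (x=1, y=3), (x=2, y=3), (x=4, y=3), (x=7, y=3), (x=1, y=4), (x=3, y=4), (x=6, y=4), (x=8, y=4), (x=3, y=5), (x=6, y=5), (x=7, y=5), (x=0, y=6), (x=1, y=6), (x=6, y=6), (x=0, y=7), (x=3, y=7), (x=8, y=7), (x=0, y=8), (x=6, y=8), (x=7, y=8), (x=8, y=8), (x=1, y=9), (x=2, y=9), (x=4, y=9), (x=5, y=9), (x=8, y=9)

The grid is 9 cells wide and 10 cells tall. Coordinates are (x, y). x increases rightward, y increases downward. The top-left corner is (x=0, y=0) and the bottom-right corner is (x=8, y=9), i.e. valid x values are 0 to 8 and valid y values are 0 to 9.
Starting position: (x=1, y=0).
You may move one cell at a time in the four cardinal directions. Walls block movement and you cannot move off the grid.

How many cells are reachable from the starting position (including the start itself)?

Answer: Reachable cells: 53

Derivation:
BFS flood-fill from (x=1, y=0):
  Distance 0: (x=1, y=0)
  Distance 1: (x=2, y=0), (x=1, y=1)
  Distance 2: (x=3, y=0)
  Distance 3: (x=3, y=1)
  Distance 4: (x=4, y=1), (x=3, y=2)
  Distance 5: (x=5, y=1), (x=2, y=2), (x=3, y=3)
  Distance 6: (x=6, y=1), (x=5, y=2)
  Distance 7: (x=6, y=0), (x=7, y=1), (x=6, y=2), (x=5, y=3)
  Distance 8: (x=7, y=0), (x=8, y=1), (x=7, y=2), (x=6, y=3), (x=5, y=4)
  Distance 9: (x=8, y=0), (x=8, y=2), (x=4, y=4), (x=5, y=5)
  Distance 10: (x=8, y=3), (x=4, y=5), (x=5, y=6)
  Distance 11: (x=4, y=6), (x=5, y=7)
  Distance 12: (x=3, y=6), (x=4, y=7), (x=6, y=7), (x=5, y=8)
  Distance 13: (x=2, y=6), (x=7, y=7), (x=4, y=8)
  Distance 14: (x=2, y=5), (x=7, y=6), (x=2, y=7), (x=3, y=8)
  Distance 15: (x=2, y=4), (x=1, y=5), (x=8, y=6), (x=1, y=7), (x=2, y=8), (x=3, y=9)
  Distance 16: (x=0, y=5), (x=8, y=5), (x=1, y=8)
  Distance 17: (x=0, y=4)
  Distance 18: (x=0, y=3)
  Distance 19: (x=0, y=2)
Total reachable: 53 (grid has 57 open cells total)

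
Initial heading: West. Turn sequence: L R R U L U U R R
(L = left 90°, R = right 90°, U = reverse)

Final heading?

Start: West
  L (left (90° counter-clockwise)) -> South
  R (right (90° clockwise)) -> West
  R (right (90° clockwise)) -> North
  U (U-turn (180°)) -> South
  L (left (90° counter-clockwise)) -> East
  U (U-turn (180°)) -> West
  U (U-turn (180°)) -> East
  R (right (90° clockwise)) -> South
  R (right (90° clockwise)) -> West
Final: West

Answer: Final heading: West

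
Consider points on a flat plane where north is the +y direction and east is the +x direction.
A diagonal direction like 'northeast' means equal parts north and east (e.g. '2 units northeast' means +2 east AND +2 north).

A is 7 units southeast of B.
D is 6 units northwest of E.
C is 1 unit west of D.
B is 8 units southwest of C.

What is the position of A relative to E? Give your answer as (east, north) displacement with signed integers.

Answer: A is at (east=-8, north=-9) relative to E.

Derivation:
Place E at the origin (east=0, north=0).
  D is 6 units northwest of E: delta (east=-6, north=+6); D at (east=-6, north=6).
  C is 1 unit west of D: delta (east=-1, north=+0); C at (east=-7, north=6).
  B is 8 units southwest of C: delta (east=-8, north=-8); B at (east=-15, north=-2).
  A is 7 units southeast of B: delta (east=+7, north=-7); A at (east=-8, north=-9).
Therefore A relative to E: (east=-8, north=-9).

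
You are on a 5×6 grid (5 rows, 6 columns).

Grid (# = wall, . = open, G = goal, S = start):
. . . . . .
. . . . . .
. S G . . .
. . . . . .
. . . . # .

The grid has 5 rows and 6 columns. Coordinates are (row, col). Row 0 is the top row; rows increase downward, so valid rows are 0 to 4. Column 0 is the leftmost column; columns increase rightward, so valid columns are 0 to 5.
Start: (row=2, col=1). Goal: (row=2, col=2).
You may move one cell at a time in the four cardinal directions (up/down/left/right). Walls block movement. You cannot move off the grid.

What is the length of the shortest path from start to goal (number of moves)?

Answer: Shortest path length: 1

Derivation:
BFS from (row=2, col=1) until reaching (row=2, col=2):
  Distance 0: (row=2, col=1)
  Distance 1: (row=1, col=1), (row=2, col=0), (row=2, col=2), (row=3, col=1)  <- goal reached here
One shortest path (1 moves): (row=2, col=1) -> (row=2, col=2)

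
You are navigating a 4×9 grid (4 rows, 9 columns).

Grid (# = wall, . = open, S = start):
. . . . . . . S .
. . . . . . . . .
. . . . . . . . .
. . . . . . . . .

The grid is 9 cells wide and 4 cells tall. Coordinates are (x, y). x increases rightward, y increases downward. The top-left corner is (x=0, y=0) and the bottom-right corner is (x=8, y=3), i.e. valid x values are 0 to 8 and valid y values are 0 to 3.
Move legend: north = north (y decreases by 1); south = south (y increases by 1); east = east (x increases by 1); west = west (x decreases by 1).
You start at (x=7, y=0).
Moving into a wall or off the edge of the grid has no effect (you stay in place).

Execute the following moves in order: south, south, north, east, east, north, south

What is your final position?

Answer: Final position: (x=8, y=1)

Derivation:
Start: (x=7, y=0)
  south (south): (x=7, y=0) -> (x=7, y=1)
  south (south): (x=7, y=1) -> (x=7, y=2)
  north (north): (x=7, y=2) -> (x=7, y=1)
  east (east): (x=7, y=1) -> (x=8, y=1)
  east (east): blocked, stay at (x=8, y=1)
  north (north): (x=8, y=1) -> (x=8, y=0)
  south (south): (x=8, y=0) -> (x=8, y=1)
Final: (x=8, y=1)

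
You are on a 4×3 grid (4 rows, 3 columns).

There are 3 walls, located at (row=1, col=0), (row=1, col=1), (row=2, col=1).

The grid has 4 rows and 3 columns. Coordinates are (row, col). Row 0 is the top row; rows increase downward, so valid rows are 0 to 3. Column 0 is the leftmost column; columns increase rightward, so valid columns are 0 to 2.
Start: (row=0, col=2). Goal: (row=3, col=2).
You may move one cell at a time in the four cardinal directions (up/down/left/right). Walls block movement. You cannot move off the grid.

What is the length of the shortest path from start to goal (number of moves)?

BFS from (row=0, col=2) until reaching (row=3, col=2):
  Distance 0: (row=0, col=2)
  Distance 1: (row=0, col=1), (row=1, col=2)
  Distance 2: (row=0, col=0), (row=2, col=2)
  Distance 3: (row=3, col=2)  <- goal reached here
One shortest path (3 moves): (row=0, col=2) -> (row=1, col=2) -> (row=2, col=2) -> (row=3, col=2)

Answer: Shortest path length: 3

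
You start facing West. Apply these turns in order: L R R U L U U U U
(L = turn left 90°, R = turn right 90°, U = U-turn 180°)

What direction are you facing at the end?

Start: West
  L (left (90° counter-clockwise)) -> South
  R (right (90° clockwise)) -> West
  R (right (90° clockwise)) -> North
  U (U-turn (180°)) -> South
  L (left (90° counter-clockwise)) -> East
  U (U-turn (180°)) -> West
  U (U-turn (180°)) -> East
  U (U-turn (180°)) -> West
  U (U-turn (180°)) -> East
Final: East

Answer: Final heading: East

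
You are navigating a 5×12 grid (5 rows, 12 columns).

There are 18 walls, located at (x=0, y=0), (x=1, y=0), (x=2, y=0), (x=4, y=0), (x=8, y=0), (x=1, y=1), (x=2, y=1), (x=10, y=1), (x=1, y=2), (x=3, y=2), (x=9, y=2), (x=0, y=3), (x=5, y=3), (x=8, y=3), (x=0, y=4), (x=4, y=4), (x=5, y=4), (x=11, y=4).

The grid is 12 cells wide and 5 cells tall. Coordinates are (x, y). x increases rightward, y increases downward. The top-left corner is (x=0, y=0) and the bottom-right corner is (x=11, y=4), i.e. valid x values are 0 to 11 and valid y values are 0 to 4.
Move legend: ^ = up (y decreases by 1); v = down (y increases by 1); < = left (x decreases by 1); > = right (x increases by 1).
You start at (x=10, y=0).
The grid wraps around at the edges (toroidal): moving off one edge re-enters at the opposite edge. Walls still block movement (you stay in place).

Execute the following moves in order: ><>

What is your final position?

Start: (x=10, y=0)
  > (right): (x=10, y=0) -> (x=11, y=0)
  < (left): (x=11, y=0) -> (x=10, y=0)
  > (right): (x=10, y=0) -> (x=11, y=0)
Final: (x=11, y=0)

Answer: Final position: (x=11, y=0)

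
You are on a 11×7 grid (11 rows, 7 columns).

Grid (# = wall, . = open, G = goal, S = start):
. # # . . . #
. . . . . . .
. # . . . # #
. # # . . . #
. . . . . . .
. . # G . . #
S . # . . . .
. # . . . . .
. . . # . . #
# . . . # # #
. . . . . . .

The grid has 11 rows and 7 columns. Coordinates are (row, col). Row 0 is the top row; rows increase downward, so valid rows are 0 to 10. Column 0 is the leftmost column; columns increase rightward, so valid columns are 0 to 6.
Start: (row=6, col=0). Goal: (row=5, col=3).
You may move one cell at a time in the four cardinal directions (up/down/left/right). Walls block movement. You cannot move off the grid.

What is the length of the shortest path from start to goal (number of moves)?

BFS from (row=6, col=0) until reaching (row=5, col=3):
  Distance 0: (row=6, col=0)
  Distance 1: (row=5, col=0), (row=6, col=1), (row=7, col=0)
  Distance 2: (row=4, col=0), (row=5, col=1), (row=8, col=0)
  Distance 3: (row=3, col=0), (row=4, col=1), (row=8, col=1)
  Distance 4: (row=2, col=0), (row=4, col=2), (row=8, col=2), (row=9, col=1)
  Distance 5: (row=1, col=0), (row=4, col=3), (row=7, col=2), (row=9, col=2), (row=10, col=1)
  Distance 6: (row=0, col=0), (row=1, col=1), (row=3, col=3), (row=4, col=4), (row=5, col=3), (row=7, col=3), (row=9, col=3), (row=10, col=0), (row=10, col=2)  <- goal reached here
One shortest path (6 moves): (row=6, col=0) -> (row=6, col=1) -> (row=5, col=1) -> (row=4, col=1) -> (row=4, col=2) -> (row=4, col=3) -> (row=5, col=3)

Answer: Shortest path length: 6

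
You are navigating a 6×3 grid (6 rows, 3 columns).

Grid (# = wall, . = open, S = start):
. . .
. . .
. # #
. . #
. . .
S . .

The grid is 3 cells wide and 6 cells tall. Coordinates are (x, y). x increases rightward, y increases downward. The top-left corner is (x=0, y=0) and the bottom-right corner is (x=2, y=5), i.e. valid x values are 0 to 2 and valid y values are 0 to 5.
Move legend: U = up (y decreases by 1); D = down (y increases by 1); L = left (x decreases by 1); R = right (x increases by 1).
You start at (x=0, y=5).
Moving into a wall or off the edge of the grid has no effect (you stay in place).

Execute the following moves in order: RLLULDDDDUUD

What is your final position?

Start: (x=0, y=5)
  R (right): (x=0, y=5) -> (x=1, y=5)
  L (left): (x=1, y=5) -> (x=0, y=5)
  L (left): blocked, stay at (x=0, y=5)
  U (up): (x=0, y=5) -> (x=0, y=4)
  L (left): blocked, stay at (x=0, y=4)
  D (down): (x=0, y=4) -> (x=0, y=5)
  [×3]D (down): blocked, stay at (x=0, y=5)
  U (up): (x=0, y=5) -> (x=0, y=4)
  U (up): (x=0, y=4) -> (x=0, y=3)
  D (down): (x=0, y=3) -> (x=0, y=4)
Final: (x=0, y=4)

Answer: Final position: (x=0, y=4)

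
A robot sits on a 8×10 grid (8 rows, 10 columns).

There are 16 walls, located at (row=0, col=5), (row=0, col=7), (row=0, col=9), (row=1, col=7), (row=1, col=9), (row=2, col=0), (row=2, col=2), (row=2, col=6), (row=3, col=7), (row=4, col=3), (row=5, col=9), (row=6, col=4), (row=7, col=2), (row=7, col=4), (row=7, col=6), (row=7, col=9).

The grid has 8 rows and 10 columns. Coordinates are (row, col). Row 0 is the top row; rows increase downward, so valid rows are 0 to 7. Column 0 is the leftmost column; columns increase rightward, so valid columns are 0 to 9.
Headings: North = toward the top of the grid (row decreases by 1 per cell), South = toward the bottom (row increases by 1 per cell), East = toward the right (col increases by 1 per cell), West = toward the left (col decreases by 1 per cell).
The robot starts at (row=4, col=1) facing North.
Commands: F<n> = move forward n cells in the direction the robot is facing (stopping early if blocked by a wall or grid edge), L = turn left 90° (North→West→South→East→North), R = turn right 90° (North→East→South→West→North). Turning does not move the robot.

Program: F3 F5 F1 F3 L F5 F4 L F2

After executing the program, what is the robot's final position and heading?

Answer: Final position: (row=1, col=0), facing South

Derivation:
Start: (row=4, col=1), facing North
  F3: move forward 3, now at (row=1, col=1)
  F5: move forward 1/5 (blocked), now at (row=0, col=1)
  F1: move forward 0/1 (blocked), now at (row=0, col=1)
  F3: move forward 0/3 (blocked), now at (row=0, col=1)
  L: turn left, now facing West
  F5: move forward 1/5 (blocked), now at (row=0, col=0)
  F4: move forward 0/4 (blocked), now at (row=0, col=0)
  L: turn left, now facing South
  F2: move forward 1/2 (blocked), now at (row=1, col=0)
Final: (row=1, col=0), facing South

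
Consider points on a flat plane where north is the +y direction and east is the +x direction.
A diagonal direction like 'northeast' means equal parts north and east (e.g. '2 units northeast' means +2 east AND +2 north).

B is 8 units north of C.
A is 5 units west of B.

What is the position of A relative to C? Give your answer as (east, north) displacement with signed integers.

Answer: A is at (east=-5, north=8) relative to C.

Derivation:
Place C at the origin (east=0, north=0).
  B is 8 units north of C: delta (east=+0, north=+8); B at (east=0, north=8).
  A is 5 units west of B: delta (east=-5, north=+0); A at (east=-5, north=8).
Therefore A relative to C: (east=-5, north=8).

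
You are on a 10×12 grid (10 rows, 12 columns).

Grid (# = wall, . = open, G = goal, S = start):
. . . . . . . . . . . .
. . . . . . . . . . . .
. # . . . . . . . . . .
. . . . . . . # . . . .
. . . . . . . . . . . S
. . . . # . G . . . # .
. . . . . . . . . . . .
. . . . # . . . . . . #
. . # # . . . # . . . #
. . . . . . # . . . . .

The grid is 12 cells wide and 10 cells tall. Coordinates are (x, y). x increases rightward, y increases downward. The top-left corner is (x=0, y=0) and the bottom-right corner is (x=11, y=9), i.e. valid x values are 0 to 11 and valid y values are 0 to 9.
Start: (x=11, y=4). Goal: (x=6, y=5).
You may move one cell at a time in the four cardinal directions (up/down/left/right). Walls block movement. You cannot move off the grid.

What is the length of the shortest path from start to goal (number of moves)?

Answer: Shortest path length: 6

Derivation:
BFS from (x=11, y=4) until reaching (x=6, y=5):
  Distance 0: (x=11, y=4)
  Distance 1: (x=11, y=3), (x=10, y=4), (x=11, y=5)
  Distance 2: (x=11, y=2), (x=10, y=3), (x=9, y=4), (x=11, y=6)
  Distance 3: (x=11, y=1), (x=10, y=2), (x=9, y=3), (x=8, y=4), (x=9, y=5), (x=10, y=6)
  Distance 4: (x=11, y=0), (x=10, y=1), (x=9, y=2), (x=8, y=3), (x=7, y=4), (x=8, y=5), (x=9, y=6), (x=10, y=7)
  Distance 5: (x=10, y=0), (x=9, y=1), (x=8, y=2), (x=6, y=4), (x=7, y=5), (x=8, y=6), (x=9, y=7), (x=10, y=8)
  Distance 6: (x=9, y=0), (x=8, y=1), (x=7, y=2), (x=6, y=3), (x=5, y=4), (x=6, y=5), (x=7, y=6), (x=8, y=7), (x=9, y=8), (x=10, y=9)  <- goal reached here
One shortest path (6 moves): (x=11, y=4) -> (x=10, y=4) -> (x=9, y=4) -> (x=8, y=4) -> (x=7, y=4) -> (x=6, y=4) -> (x=6, y=5)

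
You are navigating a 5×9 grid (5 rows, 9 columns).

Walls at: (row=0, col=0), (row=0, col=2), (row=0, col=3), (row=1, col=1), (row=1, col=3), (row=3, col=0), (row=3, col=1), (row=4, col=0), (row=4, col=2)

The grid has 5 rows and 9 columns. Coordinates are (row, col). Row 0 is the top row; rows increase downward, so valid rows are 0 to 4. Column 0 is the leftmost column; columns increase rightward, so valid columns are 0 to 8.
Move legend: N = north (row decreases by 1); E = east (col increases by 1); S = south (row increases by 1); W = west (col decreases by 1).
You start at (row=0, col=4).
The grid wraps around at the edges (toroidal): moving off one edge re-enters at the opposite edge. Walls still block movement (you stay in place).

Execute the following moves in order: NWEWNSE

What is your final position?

Answer: Final position: (row=4, col=4)

Derivation:
Start: (row=0, col=4)
  N (north): (row=0, col=4) -> (row=4, col=4)
  W (west): (row=4, col=4) -> (row=4, col=3)
  E (east): (row=4, col=3) -> (row=4, col=4)
  W (west): (row=4, col=4) -> (row=4, col=3)
  N (north): (row=4, col=3) -> (row=3, col=3)
  S (south): (row=3, col=3) -> (row=4, col=3)
  E (east): (row=4, col=3) -> (row=4, col=4)
Final: (row=4, col=4)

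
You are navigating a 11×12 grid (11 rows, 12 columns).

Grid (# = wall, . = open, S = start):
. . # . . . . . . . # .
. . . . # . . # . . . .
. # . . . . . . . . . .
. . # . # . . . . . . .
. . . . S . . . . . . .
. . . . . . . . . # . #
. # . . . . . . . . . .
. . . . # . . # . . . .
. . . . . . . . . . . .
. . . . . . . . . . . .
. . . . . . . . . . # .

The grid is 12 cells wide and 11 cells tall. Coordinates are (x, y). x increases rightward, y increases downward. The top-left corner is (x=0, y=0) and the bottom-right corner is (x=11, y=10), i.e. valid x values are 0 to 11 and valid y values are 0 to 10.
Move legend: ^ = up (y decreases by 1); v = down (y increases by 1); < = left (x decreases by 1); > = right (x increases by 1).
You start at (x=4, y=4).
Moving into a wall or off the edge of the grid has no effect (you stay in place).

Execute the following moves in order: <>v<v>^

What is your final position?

Answer: Final position: (x=4, y=5)

Derivation:
Start: (x=4, y=4)
  < (left): (x=4, y=4) -> (x=3, y=4)
  > (right): (x=3, y=4) -> (x=4, y=4)
  v (down): (x=4, y=4) -> (x=4, y=5)
  < (left): (x=4, y=5) -> (x=3, y=5)
  v (down): (x=3, y=5) -> (x=3, y=6)
  > (right): (x=3, y=6) -> (x=4, y=6)
  ^ (up): (x=4, y=6) -> (x=4, y=5)
Final: (x=4, y=5)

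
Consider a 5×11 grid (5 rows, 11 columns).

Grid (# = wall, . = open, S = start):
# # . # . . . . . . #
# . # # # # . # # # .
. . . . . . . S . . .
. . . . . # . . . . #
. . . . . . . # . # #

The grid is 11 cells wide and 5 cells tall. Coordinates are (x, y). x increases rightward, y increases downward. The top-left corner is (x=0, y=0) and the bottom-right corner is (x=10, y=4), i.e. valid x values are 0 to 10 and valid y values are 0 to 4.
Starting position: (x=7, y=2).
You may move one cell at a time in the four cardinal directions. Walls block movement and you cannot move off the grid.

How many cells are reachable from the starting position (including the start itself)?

BFS flood-fill from (x=7, y=2):
  Distance 0: (x=7, y=2)
  Distance 1: (x=6, y=2), (x=8, y=2), (x=7, y=3)
  Distance 2: (x=6, y=1), (x=5, y=2), (x=9, y=2), (x=6, y=3), (x=8, y=3)
  Distance 3: (x=6, y=0), (x=4, y=2), (x=10, y=2), (x=9, y=3), (x=6, y=4), (x=8, y=4)
  Distance 4: (x=5, y=0), (x=7, y=0), (x=10, y=1), (x=3, y=2), (x=4, y=3), (x=5, y=4)
  Distance 5: (x=4, y=0), (x=8, y=0), (x=2, y=2), (x=3, y=3), (x=4, y=4)
  Distance 6: (x=9, y=0), (x=1, y=2), (x=2, y=3), (x=3, y=4)
  Distance 7: (x=1, y=1), (x=0, y=2), (x=1, y=3), (x=2, y=4)
  Distance 8: (x=0, y=3), (x=1, y=4)
  Distance 9: (x=0, y=4)
Total reachable: 37 (grid has 38 open cells total)

Answer: Reachable cells: 37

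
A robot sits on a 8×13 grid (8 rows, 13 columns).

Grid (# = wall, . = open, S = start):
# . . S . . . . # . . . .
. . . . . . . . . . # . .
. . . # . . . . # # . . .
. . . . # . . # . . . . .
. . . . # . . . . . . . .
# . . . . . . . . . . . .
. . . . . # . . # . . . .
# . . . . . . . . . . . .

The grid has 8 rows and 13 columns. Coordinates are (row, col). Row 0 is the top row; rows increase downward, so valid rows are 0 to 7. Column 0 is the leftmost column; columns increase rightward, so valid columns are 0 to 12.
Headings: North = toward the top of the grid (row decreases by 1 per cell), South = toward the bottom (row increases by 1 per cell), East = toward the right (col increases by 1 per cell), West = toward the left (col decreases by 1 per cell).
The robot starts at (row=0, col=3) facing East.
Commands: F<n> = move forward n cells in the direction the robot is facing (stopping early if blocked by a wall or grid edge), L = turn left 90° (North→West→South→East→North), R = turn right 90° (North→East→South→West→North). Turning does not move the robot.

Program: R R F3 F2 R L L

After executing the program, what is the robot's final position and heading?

Answer: Final position: (row=0, col=1), facing South

Derivation:
Start: (row=0, col=3), facing East
  R: turn right, now facing South
  R: turn right, now facing West
  F3: move forward 2/3 (blocked), now at (row=0, col=1)
  F2: move forward 0/2 (blocked), now at (row=0, col=1)
  R: turn right, now facing North
  L: turn left, now facing West
  L: turn left, now facing South
Final: (row=0, col=1), facing South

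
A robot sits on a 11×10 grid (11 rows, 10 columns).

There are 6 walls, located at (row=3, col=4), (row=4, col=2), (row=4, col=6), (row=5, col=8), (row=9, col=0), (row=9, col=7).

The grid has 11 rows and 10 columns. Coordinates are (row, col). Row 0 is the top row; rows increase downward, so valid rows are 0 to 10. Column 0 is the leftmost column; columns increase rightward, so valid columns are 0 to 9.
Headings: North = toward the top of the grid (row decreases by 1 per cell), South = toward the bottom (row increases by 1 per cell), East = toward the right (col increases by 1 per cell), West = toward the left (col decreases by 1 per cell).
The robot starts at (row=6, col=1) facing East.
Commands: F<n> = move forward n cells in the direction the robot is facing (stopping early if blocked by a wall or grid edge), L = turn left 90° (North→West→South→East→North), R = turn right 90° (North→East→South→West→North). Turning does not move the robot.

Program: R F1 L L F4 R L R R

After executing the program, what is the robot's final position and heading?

Answer: Final position: (row=3, col=1), facing South

Derivation:
Start: (row=6, col=1), facing East
  R: turn right, now facing South
  F1: move forward 1, now at (row=7, col=1)
  L: turn left, now facing East
  L: turn left, now facing North
  F4: move forward 4, now at (row=3, col=1)
  R: turn right, now facing East
  L: turn left, now facing North
  R: turn right, now facing East
  R: turn right, now facing South
Final: (row=3, col=1), facing South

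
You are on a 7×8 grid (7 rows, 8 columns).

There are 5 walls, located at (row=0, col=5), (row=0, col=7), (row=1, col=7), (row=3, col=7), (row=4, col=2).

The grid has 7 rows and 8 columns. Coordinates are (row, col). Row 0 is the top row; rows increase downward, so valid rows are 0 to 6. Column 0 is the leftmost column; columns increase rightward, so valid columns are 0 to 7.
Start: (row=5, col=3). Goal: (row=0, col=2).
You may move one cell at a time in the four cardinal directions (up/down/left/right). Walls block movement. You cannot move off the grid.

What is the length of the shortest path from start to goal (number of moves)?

BFS from (row=5, col=3) until reaching (row=0, col=2):
  Distance 0: (row=5, col=3)
  Distance 1: (row=4, col=3), (row=5, col=2), (row=5, col=4), (row=6, col=3)
  Distance 2: (row=3, col=3), (row=4, col=4), (row=5, col=1), (row=5, col=5), (row=6, col=2), (row=6, col=4)
  Distance 3: (row=2, col=3), (row=3, col=2), (row=3, col=4), (row=4, col=1), (row=4, col=5), (row=5, col=0), (row=5, col=6), (row=6, col=1), (row=6, col=5)
  Distance 4: (row=1, col=3), (row=2, col=2), (row=2, col=4), (row=3, col=1), (row=3, col=5), (row=4, col=0), (row=4, col=6), (row=5, col=7), (row=6, col=0), (row=6, col=6)
  Distance 5: (row=0, col=3), (row=1, col=2), (row=1, col=4), (row=2, col=1), (row=2, col=5), (row=3, col=0), (row=3, col=6), (row=4, col=7), (row=6, col=7)
  Distance 6: (row=0, col=2), (row=0, col=4), (row=1, col=1), (row=1, col=5), (row=2, col=0), (row=2, col=6)  <- goal reached here
One shortest path (6 moves): (row=5, col=3) -> (row=4, col=3) -> (row=3, col=3) -> (row=3, col=2) -> (row=2, col=2) -> (row=1, col=2) -> (row=0, col=2)

Answer: Shortest path length: 6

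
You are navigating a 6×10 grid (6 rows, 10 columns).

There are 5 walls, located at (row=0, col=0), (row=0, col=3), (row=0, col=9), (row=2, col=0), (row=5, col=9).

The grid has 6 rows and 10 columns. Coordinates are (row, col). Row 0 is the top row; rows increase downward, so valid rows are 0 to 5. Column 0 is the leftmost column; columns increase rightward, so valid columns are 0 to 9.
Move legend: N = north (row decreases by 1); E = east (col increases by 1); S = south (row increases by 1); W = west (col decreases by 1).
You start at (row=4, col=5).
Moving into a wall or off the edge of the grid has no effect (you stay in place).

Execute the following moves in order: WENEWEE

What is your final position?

Answer: Final position: (row=3, col=7)

Derivation:
Start: (row=4, col=5)
  W (west): (row=4, col=5) -> (row=4, col=4)
  E (east): (row=4, col=4) -> (row=4, col=5)
  N (north): (row=4, col=5) -> (row=3, col=5)
  E (east): (row=3, col=5) -> (row=3, col=6)
  W (west): (row=3, col=6) -> (row=3, col=5)
  E (east): (row=3, col=5) -> (row=3, col=6)
  E (east): (row=3, col=6) -> (row=3, col=7)
Final: (row=3, col=7)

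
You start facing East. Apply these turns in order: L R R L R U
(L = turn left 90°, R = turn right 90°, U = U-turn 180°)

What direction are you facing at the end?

Answer: Final heading: North

Derivation:
Start: East
  L (left (90° counter-clockwise)) -> North
  R (right (90° clockwise)) -> East
  R (right (90° clockwise)) -> South
  L (left (90° counter-clockwise)) -> East
  R (right (90° clockwise)) -> South
  U (U-turn (180°)) -> North
Final: North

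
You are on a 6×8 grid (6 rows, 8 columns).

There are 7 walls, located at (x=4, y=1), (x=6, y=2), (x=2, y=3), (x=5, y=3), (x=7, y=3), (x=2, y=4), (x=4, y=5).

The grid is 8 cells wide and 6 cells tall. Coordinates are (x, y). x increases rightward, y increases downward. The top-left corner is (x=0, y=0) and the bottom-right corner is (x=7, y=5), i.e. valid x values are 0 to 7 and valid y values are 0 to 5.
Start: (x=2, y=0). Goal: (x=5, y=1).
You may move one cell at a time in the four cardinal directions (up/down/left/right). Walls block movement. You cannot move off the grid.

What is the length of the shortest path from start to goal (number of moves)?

Answer: Shortest path length: 4

Derivation:
BFS from (x=2, y=0) until reaching (x=5, y=1):
  Distance 0: (x=2, y=0)
  Distance 1: (x=1, y=0), (x=3, y=0), (x=2, y=1)
  Distance 2: (x=0, y=0), (x=4, y=0), (x=1, y=1), (x=3, y=1), (x=2, y=2)
  Distance 3: (x=5, y=0), (x=0, y=1), (x=1, y=2), (x=3, y=2)
  Distance 4: (x=6, y=0), (x=5, y=1), (x=0, y=2), (x=4, y=2), (x=1, y=3), (x=3, y=3)  <- goal reached here
One shortest path (4 moves): (x=2, y=0) -> (x=3, y=0) -> (x=4, y=0) -> (x=5, y=0) -> (x=5, y=1)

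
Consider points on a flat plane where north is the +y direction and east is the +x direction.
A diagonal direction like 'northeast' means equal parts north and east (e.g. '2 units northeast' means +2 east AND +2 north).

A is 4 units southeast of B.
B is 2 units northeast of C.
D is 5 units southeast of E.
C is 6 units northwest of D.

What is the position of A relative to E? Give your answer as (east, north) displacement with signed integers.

Place E at the origin (east=0, north=0).
  D is 5 units southeast of E: delta (east=+5, north=-5); D at (east=5, north=-5).
  C is 6 units northwest of D: delta (east=-6, north=+6); C at (east=-1, north=1).
  B is 2 units northeast of C: delta (east=+2, north=+2); B at (east=1, north=3).
  A is 4 units southeast of B: delta (east=+4, north=-4); A at (east=5, north=-1).
Therefore A relative to E: (east=5, north=-1).

Answer: A is at (east=5, north=-1) relative to E.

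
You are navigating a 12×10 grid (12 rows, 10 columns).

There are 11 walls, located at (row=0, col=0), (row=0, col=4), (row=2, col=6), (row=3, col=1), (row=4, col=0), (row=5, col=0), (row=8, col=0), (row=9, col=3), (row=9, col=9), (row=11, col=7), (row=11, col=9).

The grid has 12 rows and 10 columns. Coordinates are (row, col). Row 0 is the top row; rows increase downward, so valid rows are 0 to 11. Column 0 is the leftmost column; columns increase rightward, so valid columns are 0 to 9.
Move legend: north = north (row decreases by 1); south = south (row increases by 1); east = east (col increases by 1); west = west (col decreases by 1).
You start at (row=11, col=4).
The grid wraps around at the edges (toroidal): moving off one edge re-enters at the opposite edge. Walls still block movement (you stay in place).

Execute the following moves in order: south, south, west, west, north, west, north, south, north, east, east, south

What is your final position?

Answer: Final position: (row=10, col=2)

Derivation:
Start: (row=11, col=4)
  south (south): blocked, stay at (row=11, col=4)
  south (south): blocked, stay at (row=11, col=4)
  west (west): (row=11, col=4) -> (row=11, col=3)
  west (west): (row=11, col=3) -> (row=11, col=2)
  north (north): (row=11, col=2) -> (row=10, col=2)
  west (west): (row=10, col=2) -> (row=10, col=1)
  north (north): (row=10, col=1) -> (row=9, col=1)
  south (south): (row=9, col=1) -> (row=10, col=1)
  north (north): (row=10, col=1) -> (row=9, col=1)
  east (east): (row=9, col=1) -> (row=9, col=2)
  east (east): blocked, stay at (row=9, col=2)
  south (south): (row=9, col=2) -> (row=10, col=2)
Final: (row=10, col=2)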